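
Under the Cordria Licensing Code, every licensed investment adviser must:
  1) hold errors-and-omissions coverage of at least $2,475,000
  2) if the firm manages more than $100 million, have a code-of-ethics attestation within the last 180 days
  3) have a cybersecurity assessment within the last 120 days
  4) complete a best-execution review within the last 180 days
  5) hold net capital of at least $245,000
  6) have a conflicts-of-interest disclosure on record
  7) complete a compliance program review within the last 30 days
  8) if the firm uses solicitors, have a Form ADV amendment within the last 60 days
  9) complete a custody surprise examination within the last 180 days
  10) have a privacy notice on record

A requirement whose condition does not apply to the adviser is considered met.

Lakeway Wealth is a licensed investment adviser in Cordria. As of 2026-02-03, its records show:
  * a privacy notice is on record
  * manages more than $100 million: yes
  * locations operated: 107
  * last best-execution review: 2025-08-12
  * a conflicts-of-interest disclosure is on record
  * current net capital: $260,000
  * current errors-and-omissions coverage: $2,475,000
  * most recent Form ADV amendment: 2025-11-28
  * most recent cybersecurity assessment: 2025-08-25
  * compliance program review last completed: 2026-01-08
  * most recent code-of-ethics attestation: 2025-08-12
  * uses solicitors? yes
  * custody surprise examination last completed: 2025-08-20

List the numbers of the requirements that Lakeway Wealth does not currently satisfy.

1. errors-and-omissions coverage $2,475,000 ≥ $2,475,000 → met
2. condition 'manages more than $100 million' holds; code-of-ethics attestation 175 days ago vs limit 180 → met
3. cybersecurity assessment 162 days ago vs limit 120 → not met
4. best-execution review 175 days ago vs limit 180 → met
5. net capital $260,000 ≥ $245,000 → met
6. conflicts-of-interest disclosure present → met
7. compliance program review 26 days ago vs limit 30 → met
8. condition 'uses solicitors' holds; Form ADV amendment 67 days ago vs limit 60 → not met
9. custody surprise examination 167 days ago vs limit 180 → met
10. privacy notice present → met
Not met: 3, 8

3, 8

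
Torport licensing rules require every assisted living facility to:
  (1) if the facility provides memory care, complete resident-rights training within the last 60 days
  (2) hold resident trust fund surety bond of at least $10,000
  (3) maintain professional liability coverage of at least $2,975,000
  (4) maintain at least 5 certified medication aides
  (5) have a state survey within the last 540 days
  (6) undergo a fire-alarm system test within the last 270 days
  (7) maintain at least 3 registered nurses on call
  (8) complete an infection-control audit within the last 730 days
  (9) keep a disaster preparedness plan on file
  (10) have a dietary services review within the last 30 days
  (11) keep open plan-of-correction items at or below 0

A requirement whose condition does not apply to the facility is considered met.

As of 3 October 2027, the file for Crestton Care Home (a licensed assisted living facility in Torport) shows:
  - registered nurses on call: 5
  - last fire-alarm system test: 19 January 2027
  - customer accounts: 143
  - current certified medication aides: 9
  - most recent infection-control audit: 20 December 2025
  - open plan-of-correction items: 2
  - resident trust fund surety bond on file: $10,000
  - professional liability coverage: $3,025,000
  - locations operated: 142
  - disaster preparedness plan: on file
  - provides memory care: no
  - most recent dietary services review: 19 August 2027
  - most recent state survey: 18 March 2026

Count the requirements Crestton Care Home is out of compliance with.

3

1. condition 'provides memory care' does not hold → requirement n/a → met
2. resident trust fund surety bond $10,000 ≥ $10,000 → met
3. professional liability coverage $3,025,000 ≥ $2,975,000 → met
4. certified medication aides 9 ≥ 5 → met
5. state survey 564 days ago vs limit 540 → not met
6. fire-alarm system test 257 days ago vs limit 270 → met
7. registered nurses on call 5 ≥ 3 → met
8. infection-control audit 652 days ago vs limit 730 → met
9. disaster preparedness plan present → met
10. dietary services review 45 days ago vs limit 30 → not met
11. open plan-of-correction items 2 > 0 → not met
Not met: 3 of 11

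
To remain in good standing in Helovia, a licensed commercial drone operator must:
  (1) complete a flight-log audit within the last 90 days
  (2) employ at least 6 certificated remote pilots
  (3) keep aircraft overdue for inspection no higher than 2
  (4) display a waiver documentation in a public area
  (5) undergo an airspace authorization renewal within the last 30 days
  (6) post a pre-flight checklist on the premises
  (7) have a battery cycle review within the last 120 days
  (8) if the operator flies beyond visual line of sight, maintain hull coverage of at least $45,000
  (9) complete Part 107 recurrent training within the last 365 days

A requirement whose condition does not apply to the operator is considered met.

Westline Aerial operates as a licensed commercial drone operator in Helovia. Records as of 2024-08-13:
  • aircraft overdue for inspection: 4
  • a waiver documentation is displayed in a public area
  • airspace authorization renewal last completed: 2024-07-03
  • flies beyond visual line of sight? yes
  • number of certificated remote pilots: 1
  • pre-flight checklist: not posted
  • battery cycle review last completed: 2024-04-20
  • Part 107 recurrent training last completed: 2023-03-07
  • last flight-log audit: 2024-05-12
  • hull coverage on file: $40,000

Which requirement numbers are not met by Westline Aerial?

1. flight-log audit 93 days ago vs limit 90 → not met
2. certificated remote pilots 1 < 6 → not met
3. aircraft overdue for inspection 4 > 2 → not met
4. waiver documentation present → met
5. airspace authorization renewal 41 days ago vs limit 30 → not met
6. pre-flight checklist absent → not met
7. battery cycle review 115 days ago vs limit 120 → met
8. condition 'flies beyond visual line of sight' holds; hull coverage $40,000 < $45,000 → not met
9. Part 107 recurrent training 525 days ago vs limit 365 → not met
Not met: 1, 2, 3, 5, 6, 8, 9

1, 2, 3, 5, 6, 8, 9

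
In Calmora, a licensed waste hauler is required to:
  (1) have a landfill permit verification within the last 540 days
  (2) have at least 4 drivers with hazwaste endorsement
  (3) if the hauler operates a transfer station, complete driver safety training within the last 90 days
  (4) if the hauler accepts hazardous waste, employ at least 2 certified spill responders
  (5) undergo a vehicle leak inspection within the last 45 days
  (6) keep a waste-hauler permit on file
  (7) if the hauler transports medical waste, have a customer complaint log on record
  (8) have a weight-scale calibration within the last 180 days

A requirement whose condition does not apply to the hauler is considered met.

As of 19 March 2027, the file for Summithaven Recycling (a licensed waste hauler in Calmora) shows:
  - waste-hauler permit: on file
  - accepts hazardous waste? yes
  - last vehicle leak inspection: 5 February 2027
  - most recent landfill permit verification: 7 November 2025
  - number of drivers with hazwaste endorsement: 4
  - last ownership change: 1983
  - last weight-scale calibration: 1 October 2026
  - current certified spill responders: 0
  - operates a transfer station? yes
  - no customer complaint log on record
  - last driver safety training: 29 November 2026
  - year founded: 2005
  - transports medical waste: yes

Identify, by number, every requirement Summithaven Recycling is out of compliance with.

3, 4, 7

1. landfill permit verification 497 days ago vs limit 540 → met
2. drivers with hazwaste endorsement 4 ≥ 4 → met
3. condition 'operates a transfer station' holds; driver safety training 110 days ago vs limit 90 → not met
4. condition 'accepts hazardous waste' holds; certified spill responders 0 < 2 → not met
5. vehicle leak inspection 42 days ago vs limit 45 → met
6. waste-hauler permit present → met
7. condition 'transports medical waste' holds; customer complaint log absent → not met
8. weight-scale calibration 169 days ago vs limit 180 → met
Not met: 3, 4, 7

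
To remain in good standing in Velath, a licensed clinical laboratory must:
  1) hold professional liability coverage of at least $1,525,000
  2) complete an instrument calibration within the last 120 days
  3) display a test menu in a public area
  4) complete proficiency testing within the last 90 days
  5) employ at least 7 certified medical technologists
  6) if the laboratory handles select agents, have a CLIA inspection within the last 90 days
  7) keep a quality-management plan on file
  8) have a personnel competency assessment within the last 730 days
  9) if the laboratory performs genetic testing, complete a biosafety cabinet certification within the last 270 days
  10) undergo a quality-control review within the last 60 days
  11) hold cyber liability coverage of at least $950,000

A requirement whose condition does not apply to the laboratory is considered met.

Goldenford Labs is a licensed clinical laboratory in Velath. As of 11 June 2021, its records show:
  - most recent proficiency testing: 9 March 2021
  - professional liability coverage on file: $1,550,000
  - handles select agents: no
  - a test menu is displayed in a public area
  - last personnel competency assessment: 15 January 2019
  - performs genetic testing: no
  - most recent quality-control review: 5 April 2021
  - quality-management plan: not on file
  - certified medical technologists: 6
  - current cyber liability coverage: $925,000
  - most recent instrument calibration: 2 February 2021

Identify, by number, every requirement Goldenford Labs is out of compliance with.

1. professional liability coverage $1,550,000 ≥ $1,525,000 → met
2. instrument calibration 129 days ago vs limit 120 → not met
3. test menu present → met
4. proficiency testing 94 days ago vs limit 90 → not met
5. certified medical technologists 6 < 7 → not met
6. condition 'handles select agents' does not hold → requirement n/a → met
7. quality-management plan absent → not met
8. personnel competency assessment 878 days ago vs limit 730 → not met
9. condition 'performs genetic testing' does not hold → requirement n/a → met
10. quality-control review 67 days ago vs limit 60 → not met
11. cyber liability coverage $925,000 < $950,000 → not met
Not met: 2, 4, 5, 7, 8, 10, 11

2, 4, 5, 7, 8, 10, 11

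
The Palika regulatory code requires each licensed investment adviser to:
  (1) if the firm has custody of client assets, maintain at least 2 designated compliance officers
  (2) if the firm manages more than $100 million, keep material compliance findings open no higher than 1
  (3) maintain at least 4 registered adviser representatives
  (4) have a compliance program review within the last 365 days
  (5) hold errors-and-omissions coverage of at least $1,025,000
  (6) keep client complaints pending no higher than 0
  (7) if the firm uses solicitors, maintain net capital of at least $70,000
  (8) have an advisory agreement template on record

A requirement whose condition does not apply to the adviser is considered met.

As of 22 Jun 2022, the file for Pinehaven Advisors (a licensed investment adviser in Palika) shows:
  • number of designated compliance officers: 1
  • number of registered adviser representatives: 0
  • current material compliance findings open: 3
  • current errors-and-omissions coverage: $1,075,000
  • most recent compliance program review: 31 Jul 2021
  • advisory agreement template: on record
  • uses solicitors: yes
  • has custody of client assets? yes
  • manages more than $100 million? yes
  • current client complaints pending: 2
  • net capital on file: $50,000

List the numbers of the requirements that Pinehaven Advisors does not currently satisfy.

1. condition 'has custody of client assets' holds; designated compliance officers 1 < 2 → not met
2. condition 'manages more than $100 million' holds; material compliance findings open 3 > 1 → not met
3. registered adviser representatives 0 < 4 → not met
4. compliance program review 326 days ago vs limit 365 → met
5. errors-and-omissions coverage $1,075,000 ≥ $1,025,000 → met
6. client complaints pending 2 > 0 → not met
7. condition 'uses solicitors' holds; net capital $50,000 < $70,000 → not met
8. advisory agreement template present → met
Not met: 1, 2, 3, 6, 7

1, 2, 3, 6, 7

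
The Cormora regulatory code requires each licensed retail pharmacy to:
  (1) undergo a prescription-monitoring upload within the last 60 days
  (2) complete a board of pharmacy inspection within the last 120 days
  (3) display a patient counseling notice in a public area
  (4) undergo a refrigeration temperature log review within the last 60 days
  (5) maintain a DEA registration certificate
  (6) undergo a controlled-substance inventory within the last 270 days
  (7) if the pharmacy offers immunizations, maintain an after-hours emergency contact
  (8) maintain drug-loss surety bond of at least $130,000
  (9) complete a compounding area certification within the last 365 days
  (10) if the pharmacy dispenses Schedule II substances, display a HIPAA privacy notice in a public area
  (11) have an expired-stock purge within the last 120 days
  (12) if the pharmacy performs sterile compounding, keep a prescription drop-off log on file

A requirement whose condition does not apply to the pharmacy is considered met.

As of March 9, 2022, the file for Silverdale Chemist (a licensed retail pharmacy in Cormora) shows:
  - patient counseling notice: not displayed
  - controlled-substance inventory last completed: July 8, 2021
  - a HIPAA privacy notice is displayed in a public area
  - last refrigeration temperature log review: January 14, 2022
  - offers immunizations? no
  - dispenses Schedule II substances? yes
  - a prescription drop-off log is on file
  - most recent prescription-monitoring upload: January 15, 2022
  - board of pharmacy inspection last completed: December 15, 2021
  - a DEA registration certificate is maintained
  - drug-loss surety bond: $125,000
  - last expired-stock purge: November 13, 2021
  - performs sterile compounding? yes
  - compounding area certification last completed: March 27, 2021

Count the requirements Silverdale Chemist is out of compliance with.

2

1. prescription-monitoring upload 53 days ago vs limit 60 → met
2. board of pharmacy inspection 84 days ago vs limit 120 → met
3. patient counseling notice absent → not met
4. refrigeration temperature log review 54 days ago vs limit 60 → met
5. DEA registration certificate present → met
6. controlled-substance inventory 244 days ago vs limit 270 → met
7. condition 'offers immunizations' does not hold → requirement n/a → met
8. drug-loss surety bond $125,000 < $130,000 → not met
9. compounding area certification 347 days ago vs limit 365 → met
10. condition 'dispenses Schedule II substances' holds; HIPAA privacy notice present → met
11. expired-stock purge 116 days ago vs limit 120 → met
12. condition 'performs sterile compounding' holds; prescription drop-off log present → met
Not met: 2 of 12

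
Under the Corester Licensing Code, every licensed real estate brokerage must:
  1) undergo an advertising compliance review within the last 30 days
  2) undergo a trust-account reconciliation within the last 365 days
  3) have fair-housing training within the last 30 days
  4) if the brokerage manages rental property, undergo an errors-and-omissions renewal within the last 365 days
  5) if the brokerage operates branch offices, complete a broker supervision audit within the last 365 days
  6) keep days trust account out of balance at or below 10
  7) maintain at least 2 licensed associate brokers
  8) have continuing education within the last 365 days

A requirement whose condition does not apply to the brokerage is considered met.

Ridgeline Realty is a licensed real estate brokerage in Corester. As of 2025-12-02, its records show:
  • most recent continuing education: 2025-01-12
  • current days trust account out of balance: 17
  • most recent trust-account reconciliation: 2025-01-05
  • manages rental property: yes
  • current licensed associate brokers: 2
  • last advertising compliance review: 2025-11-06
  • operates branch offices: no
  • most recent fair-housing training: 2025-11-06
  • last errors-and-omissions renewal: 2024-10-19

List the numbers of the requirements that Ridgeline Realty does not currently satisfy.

1. advertising compliance review 26 days ago vs limit 30 → met
2. trust-account reconciliation 331 days ago vs limit 365 → met
3. fair-housing training 26 days ago vs limit 30 → met
4. condition 'manages rental property' holds; errors-and-omissions renewal 409 days ago vs limit 365 → not met
5. condition 'operates branch offices' does not hold → requirement n/a → met
6. days trust account out of balance 17 > 10 → not met
7. licensed associate brokers 2 ≥ 2 → met
8. continuing education 324 days ago vs limit 365 → met
Not met: 4, 6

4, 6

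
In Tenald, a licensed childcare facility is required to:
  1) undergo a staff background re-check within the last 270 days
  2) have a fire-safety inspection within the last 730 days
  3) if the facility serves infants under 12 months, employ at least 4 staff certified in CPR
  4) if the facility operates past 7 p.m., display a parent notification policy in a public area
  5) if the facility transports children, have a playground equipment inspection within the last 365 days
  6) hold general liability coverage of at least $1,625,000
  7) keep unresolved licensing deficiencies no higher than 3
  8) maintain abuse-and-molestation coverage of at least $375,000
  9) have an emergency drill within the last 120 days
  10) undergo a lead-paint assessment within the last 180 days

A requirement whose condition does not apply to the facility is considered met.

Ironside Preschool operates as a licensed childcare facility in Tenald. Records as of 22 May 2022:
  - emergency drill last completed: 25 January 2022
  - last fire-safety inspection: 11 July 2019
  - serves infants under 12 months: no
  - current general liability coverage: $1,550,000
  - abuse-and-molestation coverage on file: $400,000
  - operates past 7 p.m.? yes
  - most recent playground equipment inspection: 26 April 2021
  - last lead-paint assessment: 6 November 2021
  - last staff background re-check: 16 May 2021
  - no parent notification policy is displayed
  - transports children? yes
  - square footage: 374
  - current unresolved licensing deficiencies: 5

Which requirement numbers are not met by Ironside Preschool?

1, 2, 4, 5, 6, 7, 10

1. staff background re-check 371 days ago vs limit 270 → not met
2. fire-safety inspection 1046 days ago vs limit 730 → not met
3. condition 'serves infants under 12 months' does not hold → requirement n/a → met
4. condition 'operates past 7 p.m.' holds; parent notification policy absent → not met
5. condition 'transports children' holds; playground equipment inspection 391 days ago vs limit 365 → not met
6. general liability coverage $1,550,000 < $1,625,000 → not met
7. unresolved licensing deficiencies 5 > 3 → not met
8. abuse-and-molestation coverage $400,000 ≥ $375,000 → met
9. emergency drill 117 days ago vs limit 120 → met
10. lead-paint assessment 197 days ago vs limit 180 → not met
Not met: 1, 2, 4, 5, 6, 7, 10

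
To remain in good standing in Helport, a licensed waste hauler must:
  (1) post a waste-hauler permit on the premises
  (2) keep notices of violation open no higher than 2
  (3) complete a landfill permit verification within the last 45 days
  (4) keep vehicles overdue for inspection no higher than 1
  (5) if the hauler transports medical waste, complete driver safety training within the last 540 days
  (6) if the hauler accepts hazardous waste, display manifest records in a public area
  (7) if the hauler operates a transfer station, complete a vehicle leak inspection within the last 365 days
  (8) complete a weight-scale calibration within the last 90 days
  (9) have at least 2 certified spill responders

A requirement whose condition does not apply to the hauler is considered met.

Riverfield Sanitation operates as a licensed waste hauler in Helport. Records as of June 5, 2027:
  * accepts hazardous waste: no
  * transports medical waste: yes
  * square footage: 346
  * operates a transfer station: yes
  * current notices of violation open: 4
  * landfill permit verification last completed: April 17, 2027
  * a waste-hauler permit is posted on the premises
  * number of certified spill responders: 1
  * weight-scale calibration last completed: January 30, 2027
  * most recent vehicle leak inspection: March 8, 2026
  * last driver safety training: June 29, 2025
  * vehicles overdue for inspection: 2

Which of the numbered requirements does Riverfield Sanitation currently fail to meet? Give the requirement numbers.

2, 3, 4, 5, 7, 8, 9

1. waste-hauler permit present → met
2. notices of violation open 4 > 2 → not met
3. landfill permit verification 49 days ago vs limit 45 → not met
4. vehicles overdue for inspection 2 > 1 → not met
5. condition 'transports medical waste' holds; driver safety training 706 days ago vs limit 540 → not met
6. condition 'accepts hazardous waste' does not hold → requirement n/a → met
7. condition 'operates a transfer station' holds; vehicle leak inspection 454 days ago vs limit 365 → not met
8. weight-scale calibration 126 days ago vs limit 90 → not met
9. certified spill responders 1 < 2 → not met
Not met: 2, 3, 4, 5, 7, 8, 9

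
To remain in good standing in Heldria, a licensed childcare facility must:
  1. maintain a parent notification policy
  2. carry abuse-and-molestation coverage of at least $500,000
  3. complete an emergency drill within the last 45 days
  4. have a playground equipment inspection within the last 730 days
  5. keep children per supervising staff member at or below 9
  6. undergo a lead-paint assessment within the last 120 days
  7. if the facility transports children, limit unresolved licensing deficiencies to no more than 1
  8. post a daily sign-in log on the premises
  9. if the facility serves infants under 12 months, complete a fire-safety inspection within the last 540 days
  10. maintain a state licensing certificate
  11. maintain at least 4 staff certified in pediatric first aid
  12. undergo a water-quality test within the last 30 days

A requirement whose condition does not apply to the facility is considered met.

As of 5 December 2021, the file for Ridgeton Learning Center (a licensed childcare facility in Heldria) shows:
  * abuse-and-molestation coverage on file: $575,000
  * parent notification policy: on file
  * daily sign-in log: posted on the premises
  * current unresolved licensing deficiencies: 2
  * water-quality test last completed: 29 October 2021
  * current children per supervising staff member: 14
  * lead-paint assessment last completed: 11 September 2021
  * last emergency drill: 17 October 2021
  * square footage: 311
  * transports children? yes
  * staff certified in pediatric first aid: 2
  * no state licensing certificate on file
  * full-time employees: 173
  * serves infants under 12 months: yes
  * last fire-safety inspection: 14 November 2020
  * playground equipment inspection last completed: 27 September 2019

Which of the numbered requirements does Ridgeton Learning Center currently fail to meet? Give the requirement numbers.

3, 4, 5, 7, 10, 11, 12

1. parent notification policy present → met
2. abuse-and-molestation coverage $575,000 ≥ $500,000 → met
3. emergency drill 49 days ago vs limit 45 → not met
4. playground equipment inspection 800 days ago vs limit 730 → not met
5. children per supervising staff member 14 > 9 → not met
6. lead-paint assessment 85 days ago vs limit 120 → met
7. condition 'transports children' holds; unresolved licensing deficiencies 2 > 1 → not met
8. daily sign-in log present → met
9. condition 'serves infants under 12 months' holds; fire-safety inspection 386 days ago vs limit 540 → met
10. state licensing certificate absent → not met
11. staff certified in pediatric first aid 2 < 4 → not met
12. water-quality test 37 days ago vs limit 30 → not met
Not met: 3, 4, 5, 7, 10, 11, 12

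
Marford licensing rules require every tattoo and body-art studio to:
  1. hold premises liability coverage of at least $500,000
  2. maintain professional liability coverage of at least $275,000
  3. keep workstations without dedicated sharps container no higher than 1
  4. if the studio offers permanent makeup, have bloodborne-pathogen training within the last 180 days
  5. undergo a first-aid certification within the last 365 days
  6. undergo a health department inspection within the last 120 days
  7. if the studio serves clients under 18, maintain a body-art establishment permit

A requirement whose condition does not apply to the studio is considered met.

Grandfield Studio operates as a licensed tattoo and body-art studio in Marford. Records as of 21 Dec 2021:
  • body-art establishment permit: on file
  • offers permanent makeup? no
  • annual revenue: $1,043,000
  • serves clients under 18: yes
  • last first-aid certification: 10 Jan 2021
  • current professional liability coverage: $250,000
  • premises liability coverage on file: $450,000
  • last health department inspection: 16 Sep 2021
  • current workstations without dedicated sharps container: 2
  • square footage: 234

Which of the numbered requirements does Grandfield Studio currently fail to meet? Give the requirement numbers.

1, 2, 3

1. premises liability coverage $450,000 < $500,000 → not met
2. professional liability coverage $250,000 < $275,000 → not met
3. workstations without dedicated sharps container 2 > 1 → not met
4. condition 'offers permanent makeup' does not hold → requirement n/a → met
5. first-aid certification 345 days ago vs limit 365 → met
6. health department inspection 96 days ago vs limit 120 → met
7. condition 'serves clients under 18' holds; body-art establishment permit present → met
Not met: 1, 2, 3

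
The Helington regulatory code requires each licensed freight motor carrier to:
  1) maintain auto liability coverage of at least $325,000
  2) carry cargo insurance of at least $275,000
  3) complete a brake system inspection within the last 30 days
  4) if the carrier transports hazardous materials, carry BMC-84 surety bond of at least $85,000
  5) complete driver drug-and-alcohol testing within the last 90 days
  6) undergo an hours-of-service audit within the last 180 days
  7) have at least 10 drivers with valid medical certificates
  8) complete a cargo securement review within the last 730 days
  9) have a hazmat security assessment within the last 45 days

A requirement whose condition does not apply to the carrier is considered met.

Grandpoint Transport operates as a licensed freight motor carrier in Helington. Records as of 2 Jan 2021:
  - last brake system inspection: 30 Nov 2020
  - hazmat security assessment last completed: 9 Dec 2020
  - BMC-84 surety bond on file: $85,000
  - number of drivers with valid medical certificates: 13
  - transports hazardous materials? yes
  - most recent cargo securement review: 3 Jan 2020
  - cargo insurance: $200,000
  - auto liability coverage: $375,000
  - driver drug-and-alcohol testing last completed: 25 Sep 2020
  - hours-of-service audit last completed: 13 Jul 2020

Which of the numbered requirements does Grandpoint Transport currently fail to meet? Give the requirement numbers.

1. auto liability coverage $375,000 ≥ $325,000 → met
2. cargo insurance $200,000 < $275,000 → not met
3. brake system inspection 33 days ago vs limit 30 → not met
4. condition 'transports hazardous materials' holds; BMC-84 surety bond $85,000 ≥ $85,000 → met
5. driver drug-and-alcohol testing 99 days ago vs limit 90 → not met
6. hours-of-service audit 173 days ago vs limit 180 → met
7. drivers with valid medical certificates 13 ≥ 10 → met
8. cargo securement review 365 days ago vs limit 730 → met
9. hazmat security assessment 24 days ago vs limit 45 → met
Not met: 2, 3, 5

2, 3, 5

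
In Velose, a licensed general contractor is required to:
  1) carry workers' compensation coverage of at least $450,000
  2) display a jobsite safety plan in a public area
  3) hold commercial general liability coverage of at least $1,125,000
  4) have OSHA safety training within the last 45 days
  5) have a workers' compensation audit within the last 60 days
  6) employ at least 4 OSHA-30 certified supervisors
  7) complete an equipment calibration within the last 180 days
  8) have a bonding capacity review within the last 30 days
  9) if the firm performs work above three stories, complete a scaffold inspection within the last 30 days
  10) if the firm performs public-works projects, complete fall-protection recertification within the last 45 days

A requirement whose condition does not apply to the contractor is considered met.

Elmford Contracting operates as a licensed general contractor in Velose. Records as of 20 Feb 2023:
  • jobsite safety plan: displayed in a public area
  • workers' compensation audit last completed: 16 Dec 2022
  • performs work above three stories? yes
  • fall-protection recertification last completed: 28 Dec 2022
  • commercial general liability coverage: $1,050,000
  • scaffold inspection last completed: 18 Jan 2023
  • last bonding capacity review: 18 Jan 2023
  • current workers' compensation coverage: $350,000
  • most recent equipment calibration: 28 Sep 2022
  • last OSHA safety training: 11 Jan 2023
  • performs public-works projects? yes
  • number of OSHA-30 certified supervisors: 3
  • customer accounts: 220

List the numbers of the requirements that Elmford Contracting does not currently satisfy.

1. workers' compensation coverage $350,000 < $450,000 → not met
2. jobsite safety plan present → met
3. commercial general liability coverage $1,050,000 < $1,125,000 → not met
4. OSHA safety training 40 days ago vs limit 45 → met
5. workers' compensation audit 66 days ago vs limit 60 → not met
6. OSHA-30 certified supervisors 3 < 4 → not met
7. equipment calibration 145 days ago vs limit 180 → met
8. bonding capacity review 33 days ago vs limit 30 → not met
9. condition 'performs work above three stories' holds; scaffold inspection 33 days ago vs limit 30 → not met
10. condition 'performs public-works projects' holds; fall-protection recertification 54 days ago vs limit 45 → not met
Not met: 1, 3, 5, 6, 8, 9, 10

1, 3, 5, 6, 8, 9, 10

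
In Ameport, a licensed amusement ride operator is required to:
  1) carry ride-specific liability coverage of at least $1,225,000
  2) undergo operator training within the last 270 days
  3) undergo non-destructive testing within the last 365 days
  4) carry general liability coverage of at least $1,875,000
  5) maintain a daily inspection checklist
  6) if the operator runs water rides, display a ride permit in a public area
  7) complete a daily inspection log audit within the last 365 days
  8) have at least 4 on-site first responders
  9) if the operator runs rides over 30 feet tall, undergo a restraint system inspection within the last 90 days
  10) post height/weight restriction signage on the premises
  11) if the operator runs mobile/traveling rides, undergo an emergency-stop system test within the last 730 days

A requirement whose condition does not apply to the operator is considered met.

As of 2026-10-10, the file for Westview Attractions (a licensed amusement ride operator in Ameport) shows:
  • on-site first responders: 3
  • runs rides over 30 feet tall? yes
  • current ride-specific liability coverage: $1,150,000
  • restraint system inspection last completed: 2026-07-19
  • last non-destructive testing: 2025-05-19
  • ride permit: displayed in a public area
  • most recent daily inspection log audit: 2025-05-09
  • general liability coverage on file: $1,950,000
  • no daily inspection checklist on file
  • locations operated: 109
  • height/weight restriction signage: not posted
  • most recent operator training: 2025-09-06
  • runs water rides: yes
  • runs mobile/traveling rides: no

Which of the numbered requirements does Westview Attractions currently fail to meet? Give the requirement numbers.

1, 2, 3, 5, 7, 8, 10

1. ride-specific liability coverage $1,150,000 < $1,225,000 → not met
2. operator training 399 days ago vs limit 270 → not met
3. non-destructive testing 509 days ago vs limit 365 → not met
4. general liability coverage $1,950,000 ≥ $1,875,000 → met
5. daily inspection checklist absent → not met
6. condition 'runs water rides' holds; ride permit present → met
7. daily inspection log audit 519 days ago vs limit 365 → not met
8. on-site first responders 3 < 4 → not met
9. condition 'runs rides over 30 feet tall' holds; restraint system inspection 83 days ago vs limit 90 → met
10. height/weight restriction signage absent → not met
11. condition 'runs mobile/traveling rides' does not hold → requirement n/a → met
Not met: 1, 2, 3, 5, 7, 8, 10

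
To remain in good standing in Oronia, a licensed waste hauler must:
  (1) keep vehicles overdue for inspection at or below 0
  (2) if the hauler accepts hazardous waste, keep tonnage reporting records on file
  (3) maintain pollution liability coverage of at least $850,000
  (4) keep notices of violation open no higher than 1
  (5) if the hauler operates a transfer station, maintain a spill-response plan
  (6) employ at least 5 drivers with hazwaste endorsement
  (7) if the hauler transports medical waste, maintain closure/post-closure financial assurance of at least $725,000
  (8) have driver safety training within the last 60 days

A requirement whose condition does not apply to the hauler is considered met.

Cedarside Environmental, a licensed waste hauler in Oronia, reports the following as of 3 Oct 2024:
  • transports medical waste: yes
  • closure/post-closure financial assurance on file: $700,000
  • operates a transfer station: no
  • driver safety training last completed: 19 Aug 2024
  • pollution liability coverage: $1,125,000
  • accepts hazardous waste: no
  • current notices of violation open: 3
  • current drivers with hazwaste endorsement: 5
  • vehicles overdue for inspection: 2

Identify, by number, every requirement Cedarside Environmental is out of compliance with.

1. vehicles overdue for inspection 2 > 0 → not met
2. condition 'accepts hazardous waste' does not hold → requirement n/a → met
3. pollution liability coverage $1,125,000 ≥ $850,000 → met
4. notices of violation open 3 > 1 → not met
5. condition 'operates a transfer station' does not hold → requirement n/a → met
6. drivers with hazwaste endorsement 5 ≥ 5 → met
7. condition 'transports medical waste' holds; closure/post-closure financial assurance $700,000 < $725,000 → not met
8. driver safety training 45 days ago vs limit 60 → met
Not met: 1, 4, 7

1, 4, 7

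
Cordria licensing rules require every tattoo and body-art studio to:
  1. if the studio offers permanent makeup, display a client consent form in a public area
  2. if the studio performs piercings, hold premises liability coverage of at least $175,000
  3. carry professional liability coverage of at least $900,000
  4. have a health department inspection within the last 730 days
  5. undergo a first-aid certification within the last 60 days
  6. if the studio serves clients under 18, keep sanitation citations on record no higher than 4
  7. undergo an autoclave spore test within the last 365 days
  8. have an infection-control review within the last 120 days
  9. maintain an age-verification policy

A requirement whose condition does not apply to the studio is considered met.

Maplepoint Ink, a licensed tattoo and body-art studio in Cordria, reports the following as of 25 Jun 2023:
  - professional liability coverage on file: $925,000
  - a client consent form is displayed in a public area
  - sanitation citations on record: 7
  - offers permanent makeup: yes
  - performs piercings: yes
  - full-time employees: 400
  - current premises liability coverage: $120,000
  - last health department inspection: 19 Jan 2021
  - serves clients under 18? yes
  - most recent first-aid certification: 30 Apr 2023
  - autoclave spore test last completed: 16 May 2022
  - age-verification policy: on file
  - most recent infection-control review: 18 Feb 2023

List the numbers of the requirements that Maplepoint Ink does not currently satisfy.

1. condition 'offers permanent makeup' holds; client consent form present → met
2. condition 'performs piercings' holds; premises liability coverage $120,000 < $175,000 → not met
3. professional liability coverage $925,000 ≥ $900,000 → met
4. health department inspection 887 days ago vs limit 730 → not met
5. first-aid certification 56 days ago vs limit 60 → met
6. condition 'serves clients under 18' holds; sanitation citations on record 7 > 4 → not met
7. autoclave spore test 405 days ago vs limit 365 → not met
8. infection-control review 127 days ago vs limit 120 → not met
9. age-verification policy present → met
Not met: 2, 4, 6, 7, 8

2, 4, 6, 7, 8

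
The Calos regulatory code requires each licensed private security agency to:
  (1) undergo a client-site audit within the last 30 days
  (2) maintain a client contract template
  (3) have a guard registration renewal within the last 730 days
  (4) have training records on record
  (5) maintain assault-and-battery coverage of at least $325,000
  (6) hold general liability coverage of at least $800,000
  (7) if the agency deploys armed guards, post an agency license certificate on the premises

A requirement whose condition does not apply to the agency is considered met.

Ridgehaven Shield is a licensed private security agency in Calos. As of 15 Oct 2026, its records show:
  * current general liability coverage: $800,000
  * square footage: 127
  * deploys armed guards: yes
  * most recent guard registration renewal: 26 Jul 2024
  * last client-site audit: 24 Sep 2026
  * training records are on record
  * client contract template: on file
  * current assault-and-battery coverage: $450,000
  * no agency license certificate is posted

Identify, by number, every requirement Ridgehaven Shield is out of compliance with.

1. client-site audit 21 days ago vs limit 30 → met
2. client contract template present → met
3. guard registration renewal 811 days ago vs limit 730 → not met
4. training records present → met
5. assault-and-battery coverage $450,000 ≥ $325,000 → met
6. general liability coverage $800,000 ≥ $800,000 → met
7. condition 'deploys armed guards' holds; agency license certificate absent → not met
Not met: 3, 7

3, 7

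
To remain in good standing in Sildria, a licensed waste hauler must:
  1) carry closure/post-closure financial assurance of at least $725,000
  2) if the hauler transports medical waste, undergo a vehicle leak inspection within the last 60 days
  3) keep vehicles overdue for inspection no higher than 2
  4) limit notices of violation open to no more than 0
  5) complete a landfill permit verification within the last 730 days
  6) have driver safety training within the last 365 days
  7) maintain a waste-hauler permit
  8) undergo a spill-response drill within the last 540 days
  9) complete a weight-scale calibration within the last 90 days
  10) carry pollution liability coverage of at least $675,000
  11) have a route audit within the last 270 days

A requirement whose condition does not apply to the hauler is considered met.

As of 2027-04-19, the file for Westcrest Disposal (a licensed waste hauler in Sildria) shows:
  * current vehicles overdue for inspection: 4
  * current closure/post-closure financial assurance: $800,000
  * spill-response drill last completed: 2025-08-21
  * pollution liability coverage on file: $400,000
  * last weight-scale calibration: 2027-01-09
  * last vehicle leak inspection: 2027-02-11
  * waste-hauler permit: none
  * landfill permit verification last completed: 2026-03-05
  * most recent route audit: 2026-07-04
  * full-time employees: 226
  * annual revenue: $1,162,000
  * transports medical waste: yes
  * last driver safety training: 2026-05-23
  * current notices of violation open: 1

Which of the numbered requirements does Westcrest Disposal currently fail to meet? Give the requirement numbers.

1. closure/post-closure financial assurance $800,000 ≥ $725,000 → met
2. condition 'transports medical waste' holds; vehicle leak inspection 67 days ago vs limit 60 → not met
3. vehicles overdue for inspection 4 > 2 → not met
4. notices of violation open 1 > 0 → not met
5. landfill permit verification 410 days ago vs limit 730 → met
6. driver safety training 331 days ago vs limit 365 → met
7. waste-hauler permit absent → not met
8. spill-response drill 606 days ago vs limit 540 → not met
9. weight-scale calibration 100 days ago vs limit 90 → not met
10. pollution liability coverage $400,000 < $675,000 → not met
11. route audit 289 days ago vs limit 270 → not met
Not met: 2, 3, 4, 7, 8, 9, 10, 11

2, 3, 4, 7, 8, 9, 10, 11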